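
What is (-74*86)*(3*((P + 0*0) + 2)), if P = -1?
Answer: -19092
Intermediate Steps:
(-74*86)*(3*((P + 0*0) + 2)) = (-74*86)*(3*((-1 + 0*0) + 2)) = -19092*((-1 + 0) + 2) = -19092*(-1 + 2) = -19092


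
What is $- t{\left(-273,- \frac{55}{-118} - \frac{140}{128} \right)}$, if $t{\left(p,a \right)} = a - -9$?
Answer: $- \frac{15807}{1888} \approx -8.3723$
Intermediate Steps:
$t{\left(p,a \right)} = 9 + a$ ($t{\left(p,a \right)} = a + 9 = 9 + a$)
$- t{\left(-273,- \frac{55}{-118} - \frac{140}{128} \right)} = - (9 - \left(- \frac{55}{118} + \frac{35}{32}\right)) = - (9 - \frac{1185}{1888}) = \left(-1\right) \frac{15807}{1888} = - \frac{15807}{1888}$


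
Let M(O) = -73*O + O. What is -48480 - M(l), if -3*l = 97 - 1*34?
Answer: -49992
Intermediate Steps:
l = -21 (l = -(97 - 1*34)/3 = -(97 - 34)/3 = -⅓*63 = -21)
M(O) = -72*O
-48480 - M(l) = -48480 - (-72)*(-21) = -48480 - 1*1512 = -48480 - 1512 = -49992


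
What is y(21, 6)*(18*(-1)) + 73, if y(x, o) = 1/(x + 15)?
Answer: 145/2 ≈ 72.500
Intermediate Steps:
y(x, o) = 1/(15 + x)
y(21, 6)*(18*(-1)) + 73 = (18*(-1))/(15 + 21) + 73 = -18/36 + 73 = (1/36)*(-18) + 73 = -1/2 + 73 = 145/2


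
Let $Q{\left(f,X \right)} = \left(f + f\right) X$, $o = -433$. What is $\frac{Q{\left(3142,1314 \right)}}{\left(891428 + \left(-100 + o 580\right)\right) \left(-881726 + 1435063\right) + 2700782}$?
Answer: $\frac{4128588}{177121204069} \approx 2.3309 \cdot 10^{-5}$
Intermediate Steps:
$Q{\left(f,X \right)} = 2 X f$ ($Q{\left(f,X \right)} = 2 f X = 2 X f$)
$\frac{Q{\left(3142,1314 \right)}}{\left(891428 + \left(-100 + o 580\right)\right) \left(-881726 + 1435063\right) + 2700782} = \frac{2 \cdot 1314 \cdot 3142}{\left(891428 - 251240\right) \left(-881726 + 1435063\right) + 2700782} = \frac{8257176}{\left(891428 - 251240\right) 553337 + 2700782} = \frac{8257176}{640188 \cdot 553337 + 2700782} = \frac{8257176}{354239707356 + 2700782} = \frac{8257176}{354242408138} = 8257176 \cdot \frac{1}{354242408138} = \frac{4128588}{177121204069}$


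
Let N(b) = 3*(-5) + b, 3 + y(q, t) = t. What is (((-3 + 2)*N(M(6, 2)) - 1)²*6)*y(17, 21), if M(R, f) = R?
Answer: 6912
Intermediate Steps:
y(q, t) = -3 + t
N(b) = -15 + b
(((-3 + 2)*N(M(6, 2)) - 1)²*6)*y(17, 21) = (((-3 + 2)*(-15 + 6) - 1)²*6)*(-3 + 21) = ((-1*(-9) - 1)²*6)*18 = ((9 - 1)²*6)*18 = (8²*6)*18 = (64*6)*18 = 384*18 = 6912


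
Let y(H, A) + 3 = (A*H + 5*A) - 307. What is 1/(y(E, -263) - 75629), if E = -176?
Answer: -1/30966 ≈ -3.2293e-5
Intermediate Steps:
y(H, A) = -310 + 5*A + A*H (y(H, A) = -3 + ((A*H + 5*A) - 307) = -3 + ((5*A + A*H) - 307) = -3 + (-307 + 5*A + A*H) = -310 + 5*A + A*H)
1/(y(E, -263) - 75629) = 1/((-310 + 5*(-263) - 263*(-176)) - 75629) = 1/((-310 - 1315 + 46288) - 75629) = 1/(44663 - 75629) = 1/(-30966) = -1/30966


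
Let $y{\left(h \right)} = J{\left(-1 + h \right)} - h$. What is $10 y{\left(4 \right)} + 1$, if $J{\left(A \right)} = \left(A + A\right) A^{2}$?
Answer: $501$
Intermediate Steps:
$J{\left(A \right)} = 2 A^{3}$ ($J{\left(A \right)} = 2 A A^{2} = 2 A^{3}$)
$y{\left(h \right)} = - h + 2 \left(-1 + h\right)^{3}$ ($y{\left(h \right)} = 2 \left(-1 + h\right)^{3} - h = - h + 2 \left(-1 + h\right)^{3}$)
$10 y{\left(4 \right)} + 1 = 10 \left(\left(-1\right) 4 + 2 \left(-1 + 4\right)^{3}\right) + 1 = 10 \left(-4 + 2 \cdot 3^{3}\right) + 1 = 10 \left(-4 + 2 \cdot 27\right) + 1 = 10 \left(-4 + 54\right) + 1 = 10 \cdot 50 + 1 = 500 + 1 = 501$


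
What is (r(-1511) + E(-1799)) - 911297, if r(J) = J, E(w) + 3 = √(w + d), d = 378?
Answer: -912811 + 7*I*√29 ≈ -9.1281e+5 + 37.696*I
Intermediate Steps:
E(w) = -3 + √(378 + w) (E(w) = -3 + √(w + 378) = -3 + √(378 + w))
(r(-1511) + E(-1799)) - 911297 = (-1511 + (-3 + √(378 - 1799))) - 911297 = (-1511 + (-3 + √(-1421))) - 911297 = (-1511 + (-3 + 7*I*√29)) - 911297 = (-1514 + 7*I*√29) - 911297 = -912811 + 7*I*√29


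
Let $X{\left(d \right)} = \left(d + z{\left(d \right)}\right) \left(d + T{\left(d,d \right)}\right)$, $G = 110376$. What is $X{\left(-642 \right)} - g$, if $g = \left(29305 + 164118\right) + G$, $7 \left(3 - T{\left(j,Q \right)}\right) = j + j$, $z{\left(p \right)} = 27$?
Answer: $- \frac{165358}{7} \approx -23623.0$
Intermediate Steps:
$T{\left(j,Q \right)} = 3 - \frac{2 j}{7}$ ($T{\left(j,Q \right)} = 3 - \frac{j + j}{7} = 3 - \frac{2 j}{7}$)
$X{\left(d \right)} = \left(3 + \frac{5 d}{7}\right) \left(27 + d\right)$ ($X{\left(d \right)} = \left(d + 27\right) \left(d - \left(-3 + \frac{2 d}{7}\right)\right) = \left(27 + d\right) \left(3 + \frac{5 d}{7}\right) = \left(3 + \frac{5 d}{7}\right) \left(27 + d\right)$)
$g = 303799$ ($g = \left(29305 + 164118\right) + 110376 = 193423 + 110376 = 303799$)
$X{\left(-642 \right)} - g = \left(81 + \frac{5 \left(-642\right)^{2}}{7} + \frac{156}{7} \left(-642\right)\right) - 303799 = \left(81 + \frac{5}{7} \cdot 412164 - \frac{100152}{7}\right) - 303799 = \left(81 + \frac{2060820}{7} - \frac{100152}{7}\right) - 303799 = \frac{1961235}{7} - 303799 = - \frac{165358}{7}$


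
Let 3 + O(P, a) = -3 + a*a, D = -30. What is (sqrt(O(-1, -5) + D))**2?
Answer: -11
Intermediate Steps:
O(P, a) = -6 + a**2 (O(P, a) = -3 + (-3 + a*a) = -3 + (-3 + a**2) = -6 + a**2)
(sqrt(O(-1, -5) + D))**2 = (sqrt((-6 + (-5)**2) - 30))**2 = (sqrt((-6 + 25) - 30))**2 = (sqrt(19 - 30))**2 = (sqrt(-11))**2 = (I*sqrt(11))**2 = -11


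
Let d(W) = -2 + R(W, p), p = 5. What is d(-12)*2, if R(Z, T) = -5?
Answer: -14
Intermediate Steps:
d(W) = -7 (d(W) = -2 - 5 = -7)
d(-12)*2 = -7*2 = -14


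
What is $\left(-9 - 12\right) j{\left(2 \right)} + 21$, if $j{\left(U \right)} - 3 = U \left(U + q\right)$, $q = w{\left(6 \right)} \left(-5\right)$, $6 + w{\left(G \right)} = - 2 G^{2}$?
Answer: $-16506$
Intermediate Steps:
$w{\left(G \right)} = -6 - 2 G^{2}$
$q = 390$ ($q = \left(-6 - 2 \cdot 6^{2}\right) \left(-5\right) = \left(-6 - 72\right) \left(-5\right) = \left(-78\right) \left(-5\right) = 390$)
$j{\left(U \right)} = 3 + U \left(390 + U\right)$ ($j{\left(U \right)} = 3 + U \left(U + 390\right) = 3 + U \left(390 + U\right)$)
$\left(-9 - 12\right) j{\left(2 \right)} + 21 = \left(-9 - 12\right) \left(3 + 2^{2} + 390 \cdot 2\right) + 21 = - 21 \left(3 + 4 + 780\right) + 21 = \left(-21\right) 787 + 21 = -16527 + 21 = -16506$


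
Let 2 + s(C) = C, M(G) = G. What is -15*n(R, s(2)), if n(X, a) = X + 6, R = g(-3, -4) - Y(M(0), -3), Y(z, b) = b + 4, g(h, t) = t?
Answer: -15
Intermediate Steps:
Y(z, b) = 4 + b
R = -5 (R = -4 - (4 - 3) = -4 - 1*1 = -4 - 1 = -5)
s(C) = -2 + C
n(X, a) = 6 + X
-15*n(R, s(2)) = -15*(6 - 5) = -15*1 = -15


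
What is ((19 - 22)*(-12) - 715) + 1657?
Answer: 978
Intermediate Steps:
((19 - 22)*(-12) - 715) + 1657 = (-3*(-12) - 715) + 1657 = (36 - 715) + 1657 = -679 + 1657 = 978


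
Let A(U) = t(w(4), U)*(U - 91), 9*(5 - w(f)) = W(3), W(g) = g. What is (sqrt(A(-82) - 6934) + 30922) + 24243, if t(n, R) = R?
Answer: 55165 + 14*sqrt(37) ≈ 55250.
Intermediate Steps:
w(f) = 14/3 (w(f) = 5 - 1/9*3 = 5 - 1/3 = 14/3)
A(U) = U*(-91 + U) (A(U) = U*(U - 91) = U*(-91 + U))
(sqrt(A(-82) - 6934) + 30922) + 24243 = (sqrt(-82*(-91 - 82) - 6934) + 30922) + 24243 = (sqrt(-82*(-173) - 6934) + 30922) + 24243 = (sqrt(14186 - 6934) + 30922) + 24243 = (sqrt(7252) + 30922) + 24243 = (14*sqrt(37) + 30922) + 24243 = (30922 + 14*sqrt(37)) + 24243 = 55165 + 14*sqrt(37)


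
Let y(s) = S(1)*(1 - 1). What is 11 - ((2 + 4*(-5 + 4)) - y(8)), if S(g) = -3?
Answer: 13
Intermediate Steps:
y(s) = 0 (y(s) = -3*(1 - 1) = -3*0 = 0)
11 - ((2 + 4*(-5 + 4)) - y(8)) = 11 - ((2 + 4*(-5 + 4)) - 1*0) = 11 - ((2 + 4*(-1)) + 0) = 11 - ((2 - 4) + 0) = 11 - (-2 + 0) = 11 - 1*(-2) = 11 + 2 = 13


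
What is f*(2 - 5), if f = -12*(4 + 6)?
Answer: 360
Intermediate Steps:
f = -120 (f = -12*10 = -120)
f*(2 - 5) = -120*(2 - 5) = -120*(-3) = 360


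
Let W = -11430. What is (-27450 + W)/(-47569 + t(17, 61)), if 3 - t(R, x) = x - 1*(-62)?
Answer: 38880/47689 ≈ 0.81528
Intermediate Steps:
t(R, x) = -59 - x (t(R, x) = 3 - (x - 1*(-62)) = 3 - (x + 62) = 3 - (62 + x) = 3 + (-62 - x) = -59 - x)
(-27450 + W)/(-47569 + t(17, 61)) = (-27450 - 11430)/(-47569 + (-59 - 1*61)) = -38880/(-47569 + (-59 - 61)) = -38880/(-47569 - 120) = -38880/(-47689) = -38880*(-1/47689) = 38880/47689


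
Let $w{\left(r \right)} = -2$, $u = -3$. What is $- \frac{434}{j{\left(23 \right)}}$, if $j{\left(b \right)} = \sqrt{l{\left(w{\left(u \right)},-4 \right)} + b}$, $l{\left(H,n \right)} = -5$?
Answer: $- \frac{217 \sqrt{2}}{3} \approx -102.29$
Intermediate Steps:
$j{\left(b \right)} = \sqrt{-5 + b}$
$- \frac{434}{j{\left(23 \right)}} = - \frac{434}{\sqrt{-5 + 23}} = - \frac{434}{\sqrt{18}} = - \frac{434}{3 \sqrt{2}} = - 434 \frac{\sqrt{2}}{6} = - \frac{217 \sqrt{2}}{3}$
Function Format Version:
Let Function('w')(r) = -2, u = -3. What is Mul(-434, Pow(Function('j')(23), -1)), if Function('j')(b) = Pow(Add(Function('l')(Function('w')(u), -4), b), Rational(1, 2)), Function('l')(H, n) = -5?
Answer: Mul(Rational(-217, 3), Pow(2, Rational(1, 2))) ≈ -102.29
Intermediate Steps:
Function('j')(b) = Pow(Add(-5, b), Rational(1, 2))
Mul(-434, Pow(Function('j')(23), -1)) = Mul(-434, Pow(Pow(Add(-5, 23), Rational(1, 2)), -1)) = Mul(-434, Pow(Pow(18, Rational(1, 2)), -1)) = Mul(-434, Pow(Mul(3, Pow(2, Rational(1, 2))), -1)) = Mul(-434, Mul(Rational(1, 6), Pow(2, Rational(1, 2)))) = Mul(Rational(-217, 3), Pow(2, Rational(1, 2)))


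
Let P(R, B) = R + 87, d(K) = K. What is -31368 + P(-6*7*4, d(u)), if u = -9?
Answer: -31449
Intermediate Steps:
P(R, B) = 87 + R
-31368 + P(-6*7*4, d(u)) = -31368 + (87 - 6*7*4) = -31368 + (87 - 42*4) = -31368 + (87 - 168) = -31368 - 81 = -31449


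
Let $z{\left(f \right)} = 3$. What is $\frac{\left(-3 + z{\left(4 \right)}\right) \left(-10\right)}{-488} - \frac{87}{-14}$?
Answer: $\frac{87}{14} \approx 6.2143$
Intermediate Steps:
$\frac{\left(-3 + z{\left(4 \right)}\right) \left(-10\right)}{-488} - \frac{87}{-14} = \frac{\left(-3 + 3\right) \left(-10\right)}{-488} - \frac{87}{-14} = 0 \left(-10\right) \left(- \frac{1}{488}\right) - - \frac{87}{14} = 0 \left(- \frac{1}{488}\right) + \frac{87}{14} = 0 + \frac{87}{14} = \frac{87}{14}$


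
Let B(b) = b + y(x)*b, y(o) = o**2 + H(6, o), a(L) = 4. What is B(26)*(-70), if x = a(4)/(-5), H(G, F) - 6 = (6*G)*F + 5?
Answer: 147056/5 ≈ 29411.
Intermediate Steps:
H(G, F) = 11 + 6*F*G (H(G, F) = 6 + ((6*G)*F + 5) = 6 + (6*F*G + 5) = 6 + (5 + 6*F*G) = 11 + 6*F*G)
x = -4/5 (x = 4/(-5) = 4*(-1/5) = -4/5 ≈ -0.80000)
y(o) = 11 + o**2 + 36*o (y(o) = o**2 + (11 + 6*o*6) = o**2 + (11 + 36*o) = 11 + o**2 + 36*o)
B(b) = -404*b/25 (B(b) = b + (11 + (-4/5)**2 + 36*(-4/5))*b = b + (11 + 16/25 - 144/5)*b = b - 429*b/25 = -404*b/25)
B(26)*(-70) = -404/25*26*(-70) = -10504/25*(-70) = 147056/5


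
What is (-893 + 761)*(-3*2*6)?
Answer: 4752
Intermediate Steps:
(-893 + 761)*(-3*2*6) = -(-792)*6 = -132*(-36) = 4752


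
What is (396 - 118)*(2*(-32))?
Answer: -17792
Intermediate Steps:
(396 - 118)*(2*(-32)) = 278*(-64) = -17792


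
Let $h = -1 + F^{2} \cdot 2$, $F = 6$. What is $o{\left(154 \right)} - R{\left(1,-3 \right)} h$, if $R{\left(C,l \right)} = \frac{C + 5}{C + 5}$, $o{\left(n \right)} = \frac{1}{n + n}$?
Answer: $- \frac{21867}{308} \approx -70.997$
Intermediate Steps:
$o{\left(n \right)} = \frac{1}{2 n}$
$R{\left(C,l \right)} = 1$ ($R{\left(C,l \right)} = \frac{5 + C}{5 + C} = 1$)
$h = 71$ ($h = -1 + 6^{2} \cdot 2 = -1 + 36 \cdot 2 = -1 + 72 = 71$)
$o{\left(154 \right)} - R{\left(1,-3 \right)} h = \frac{1}{2 \cdot 154} - 1 \cdot 71 = \frac{1}{2} \cdot \frac{1}{154} - 71 = \frac{1}{308} - 71 = - \frac{21867}{308}$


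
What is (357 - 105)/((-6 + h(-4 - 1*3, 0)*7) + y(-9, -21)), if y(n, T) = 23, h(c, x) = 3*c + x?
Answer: -126/65 ≈ -1.9385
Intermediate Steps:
h(c, x) = x + 3*c
(357 - 105)/((-6 + h(-4 - 1*3, 0)*7) + y(-9, -21)) = (357 - 105)/((-6 + (0 + 3*(-4 - 1*3))*7) + 23) = 252/((-6 + (0 + 3*(-4 - 3))*7) + 23) = 252/((-6 + (0 + 3*(-7))*7) + 23) = 252/((-6 + (0 - 21)*7) + 23) = 252/((-6 - 21*7) + 23) = 252/((-6 - 147) + 23) = 252/(-153 + 23) = 252/(-130) = -1/130*252 = -126/65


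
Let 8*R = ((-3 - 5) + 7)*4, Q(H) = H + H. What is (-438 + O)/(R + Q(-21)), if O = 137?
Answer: 602/85 ≈ 7.0824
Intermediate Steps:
Q(H) = 2*H
R = -1/2 (R = (((-3 - 5) + 7)*4)/8 = ((-8 + 7)*4)/8 = (-1*4)/8 = (1/8)*(-4) = -1/2 ≈ -0.50000)
(-438 + O)/(R + Q(-21)) = (-438 + 137)/(-1/2 + 2*(-21)) = -301/(-1/2 - 42) = -301/(-85/2) = -301*(-2/85) = 602/85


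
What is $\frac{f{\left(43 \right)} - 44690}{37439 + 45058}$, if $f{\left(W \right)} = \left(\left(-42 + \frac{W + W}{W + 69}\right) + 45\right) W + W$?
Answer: $- \frac{2491159}{4619832} \approx -0.53923$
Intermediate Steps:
$f{\left(W \right)} = W + W \left(3 + \frac{2 W}{69 + W}\right)$ ($f{\left(W \right)} = \left(\left(-42 + \frac{2 W}{69 + W}\right) + 45\right) W + W = \left(3 + \frac{2 W}{69 + W}\right) W + W = W \left(3 + \frac{2 W}{69 + W}\right) + W = W + W \left(3 + \frac{2 W}{69 + W}\right)$)
$\frac{f{\left(43 \right)} - 44690}{37439 + 45058} = \frac{6 \cdot 43 \frac{1}{69 + 43} \left(46 + 43\right) - 44690}{37439 + 45058} = \frac{6 \cdot 43 \cdot \frac{1}{112} \cdot 89 - 44690}{82497} = \left(6 \cdot 43 \cdot \frac{1}{112} \cdot 89 - 44690\right) \frac{1}{82497} = \left(\frac{11481}{56} - 44690\right) \frac{1}{82497} = \left(- \frac{2491159}{56}\right) \frac{1}{82497} = - \frac{2491159}{4619832}$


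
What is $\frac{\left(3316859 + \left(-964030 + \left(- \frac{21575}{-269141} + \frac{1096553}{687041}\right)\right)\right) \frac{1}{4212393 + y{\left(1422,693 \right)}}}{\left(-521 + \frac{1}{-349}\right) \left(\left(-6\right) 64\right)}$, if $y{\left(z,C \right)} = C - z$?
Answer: $\frac{1745256904422900919}{625019754016749615575040} \approx 2.7923 \cdot 10^{-6}$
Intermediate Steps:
$\frac{\left(3316859 + \left(-964030 + \left(- \frac{21575}{-269141} + \frac{1096553}{687041}\right)\right)\right) \frac{1}{4212393 + y{\left(1422,693 \right)}}}{\left(-521 + \frac{1}{-349}\right) \left(\left(-6\right) 64\right)} = \frac{\left(3316859 + \left(-964030 + \left(- \frac{21575}{-269141} + \frac{1096553}{687041}\right)\right)\right) \frac{1}{4212393 + \left(693 - 1422\right)}}{\left(-521 + \frac{1}{-349}\right) \left(\left(-6\right) 64\right)} = \frac{\left(3316859 + \left(-964030 + \left(\left(-21575\right) \left(- \frac{1}{269141}\right) + 1096553 \cdot \frac{1}{687041}\right)\right)\right) \frac{1}{4212393 + \left(693 - 1422\right)}}{\left(-521 - \frac{1}{349}\right) \left(-384\right)} = \frac{\left(3316859 + \left(-964030 + \left(\frac{21575}{269141} + \frac{1096553}{687041}\right)\right)\right) \frac{1}{4212393 - 729}}{\left(- \frac{181830}{349}\right) \left(-384\right)} = \frac{\left(3316859 + \left(-964030 + \frac{309950280548}{184910901781}\right)\right) \frac{1}{4211664}}{\frac{69822720}{349}} = \left(3316859 - \frac{178259346693656882}{184910901781}\right) \frac{1}{4211664} \cdot \frac{349}{69822720} = \frac{435064042076768997}{184910901781} \cdot \frac{1}{4211664} \cdot \frac{349}{69822720} = \frac{145021347358922999}{259594196079524528} \cdot \frac{349}{69822720} = \frac{1745256904422900919}{625019754016749615575040}$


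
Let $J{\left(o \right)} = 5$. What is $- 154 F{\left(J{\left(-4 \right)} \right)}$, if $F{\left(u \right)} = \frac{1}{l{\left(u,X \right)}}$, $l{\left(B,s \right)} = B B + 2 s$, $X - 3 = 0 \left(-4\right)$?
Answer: $- \frac{154}{31} \approx -4.9677$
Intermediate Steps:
$X = 3$ ($X = 3 + 0 \left(-4\right) = 3 + 0 = 3$)
$l{\left(B,s \right)} = B^{2} + 2 s$
$F{\left(u \right)} = \frac{1}{6 + u^{2}}$ ($F{\left(u \right)} = \frac{1}{u^{2} + 2 \cdot 3} = \frac{1}{u^{2} + 6} = \frac{1}{6 + u^{2}}$)
$- 154 F{\left(J{\left(-4 \right)} \right)} = - \frac{154}{6 + 5^{2}} = - \frac{154}{6 + 25} = - \frac{154}{31}$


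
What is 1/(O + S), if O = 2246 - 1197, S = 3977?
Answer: 1/5026 ≈ 0.00019897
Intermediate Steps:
O = 1049
1/(O + S) = 1/(1049 + 3977) = 1/5026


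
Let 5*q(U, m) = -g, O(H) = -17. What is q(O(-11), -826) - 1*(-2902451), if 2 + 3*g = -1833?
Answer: 8707720/3 ≈ 2.9026e+6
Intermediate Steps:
g = -1835/3 (g = -2/3 + (1/3)*(-1833) = -2/3 - 611 = -1835/3 ≈ -611.67)
q(U, m) = 367/3 (q(U, m) = (-1*(-1835/3))/5 = (1/5)*(1835/3) = 367/3)
q(O(-11), -826) - 1*(-2902451) = 367/3 - 1*(-2902451) = 367/3 + 2902451 = 8707720/3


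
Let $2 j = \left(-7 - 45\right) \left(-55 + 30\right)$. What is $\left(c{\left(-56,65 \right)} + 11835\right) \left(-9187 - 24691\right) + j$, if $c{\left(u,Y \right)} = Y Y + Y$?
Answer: $-546282100$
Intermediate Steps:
$c{\left(u,Y \right)} = Y + Y^{2}$ ($c{\left(u,Y \right)} = Y^{2} + Y = Y + Y^{2}$)
$j = 650$ ($j = \frac{\left(-7 - 45\right) \left(-55 + 30\right)}{2} = \frac{\left(-52\right) \left(-25\right)}{2} = \frac{1}{2} \cdot 1300 = 650$)
$\left(c{\left(-56,65 \right)} + 11835\right) \left(-9187 - 24691\right) + j = \left(65 \left(1 + 65\right) + 11835\right) \left(-9187 - 24691\right) + 650 = \left(65 \cdot 66 + 11835\right) \left(-33878\right) + 650 = \left(4290 + 11835\right) \left(-33878\right) + 650 = 16125 \left(-33878\right) + 650 = -546282750 + 650 = -546282100$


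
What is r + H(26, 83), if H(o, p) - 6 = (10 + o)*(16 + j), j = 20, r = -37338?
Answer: -36036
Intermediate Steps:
H(o, p) = 366 + 36*o (H(o, p) = 6 + (10 + o)*(16 + 20) = 6 + (10 + o)*36 = 6 + (360 + 36*o) = 366 + 36*o)
r + H(26, 83) = -37338 + (366 + 36*26) = -37338 + (366 + 936) = -37338 + 1302 = -36036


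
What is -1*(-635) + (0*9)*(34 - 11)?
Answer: 635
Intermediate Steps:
-1*(-635) + (0*9)*(34 - 11) = 635 + 0*23 = 635 + 0 = 635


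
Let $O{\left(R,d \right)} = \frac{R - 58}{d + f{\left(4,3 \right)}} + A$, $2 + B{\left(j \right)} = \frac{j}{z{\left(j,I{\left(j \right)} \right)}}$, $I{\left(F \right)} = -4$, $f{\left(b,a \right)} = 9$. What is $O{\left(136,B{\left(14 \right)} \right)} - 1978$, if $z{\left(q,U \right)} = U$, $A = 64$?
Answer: $- \frac{13242}{7} \approx -1891.7$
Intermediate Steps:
$B{\left(j \right)} = -2 - \frac{j}{4}$ ($B{\left(j \right)} = -2 + \frac{j}{-4} = -2 + j \left(- \frac{1}{4}\right) = -2 - \frac{j}{4}$)
$O{\left(R,d \right)} = 64 + \frac{-58 + R}{9 + d}$ ($O{\left(R,d \right)} = \frac{R - 58}{d + 9} + 64 = \frac{-58 + R}{9 + d} + 64 = 64 + \frac{-58 + R}{9 + d}$)
$O{\left(136,B{\left(14 \right)} \right)} - 1978 = \frac{518 + 136 + 64 \left(-2 - \frac{7}{2}\right)}{9 - \frac{11}{2}} - 1978 = \frac{518 + 136 + 64 \left(- \frac{11}{2}\right)}{9 - \frac{11}{2}} - 1978 = \frac{518 + 136 - 352}{\frac{7}{2}} - 1978 = \frac{2}{7} \cdot 302 - 1978 = \frac{604}{7} - 1978 = - \frac{13242}{7}$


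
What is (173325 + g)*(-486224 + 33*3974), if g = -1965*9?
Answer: -55264962480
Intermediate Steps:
g = -17685
(173325 + g)*(-486224 + 33*3974) = (173325 - 17685)*(-486224 + 33*3974) = 155640*(-486224 + 131142) = 155640*(-355082) = -55264962480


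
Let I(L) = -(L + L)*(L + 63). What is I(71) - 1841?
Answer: -20869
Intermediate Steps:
I(L) = -2*L*(63 + L)
I(71) - 1841 = -2*71*(63 + 71) - 1841 = -2*71*134 - 1841 = -19028 - 1841 = -20869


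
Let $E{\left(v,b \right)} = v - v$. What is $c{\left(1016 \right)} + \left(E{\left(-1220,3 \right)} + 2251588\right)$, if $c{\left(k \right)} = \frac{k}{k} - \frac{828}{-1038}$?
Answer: $\frac{389525035}{173} \approx 2.2516 \cdot 10^{6}$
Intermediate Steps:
$c{\left(k \right)} = \frac{311}{173}$ ($c{\left(k \right)} = 1 - - \frac{138}{173} = 1 + \frac{138}{173} = \frac{311}{173}$)
$E{\left(v,b \right)} = 0$
$c{\left(1016 \right)} + \left(E{\left(-1220,3 \right)} + 2251588\right) = \frac{311}{173} + \left(0 + 2251588\right) = \frac{311}{173} + 2251588 = \frac{389525035}{173}$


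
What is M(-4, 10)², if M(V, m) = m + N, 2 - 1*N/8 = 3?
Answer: 4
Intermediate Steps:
N = -8 (N = 16 - 8*3 = 16 - 24 = -8)
M(V, m) = -8 + m (M(V, m) = m - 8 = -8 + m)
M(-4, 10)² = (-8 + 10)² = 2² = 4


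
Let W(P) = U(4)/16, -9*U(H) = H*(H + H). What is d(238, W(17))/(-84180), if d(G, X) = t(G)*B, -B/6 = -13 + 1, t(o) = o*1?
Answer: -1428/7015 ≈ -0.20356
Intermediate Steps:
U(H) = -2*H²/9 (U(H) = -H*(H + H)/9 = -H*2*H/9 = -2*H²/9)
t(o) = o
B = 72 (B = -6*(-13 + 1) = -6*(-12) = 72)
W(P) = -2/9 (W(P) = -2/9*4²/16 = -2/9*16*(1/16) = -32/9*1/16 = -2/9)
d(G, X) = 72*G (d(G, X) = G*72 = 72*G)
d(238, W(17))/(-84180) = (72*238)/(-84180) = 17136*(-1/84180) = -1428/7015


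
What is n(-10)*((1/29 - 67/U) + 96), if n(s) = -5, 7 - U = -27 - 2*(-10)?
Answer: -185235/406 ≈ -456.24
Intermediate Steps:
U = 14 (U = 7 - (-27 - 2*(-10)) = 7 - (-27 + 20) = 7 - 1*(-7) = 7 + 7 = 14)
n(-10)*((1/29 - 67/U) + 96) = -5*((1/29 - 67/14) + 96) = -5*(-1929/406 + 96) = -5*37047/406 = -185235/406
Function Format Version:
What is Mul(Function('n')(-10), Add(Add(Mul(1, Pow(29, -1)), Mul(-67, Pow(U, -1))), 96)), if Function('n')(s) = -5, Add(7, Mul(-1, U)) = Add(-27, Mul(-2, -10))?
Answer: Rational(-185235, 406) ≈ -456.24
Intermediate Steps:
U = 14 (U = Add(7, Mul(-1, Add(-27, Mul(-2, -10)))) = Add(7, Mul(-1, Add(-27, 20))) = Add(7, Mul(-1, -7)) = Add(7, 7) = 14)
Mul(Function('n')(-10), Add(Add(Mul(1, Pow(29, -1)), Mul(-67, Pow(U, -1))), 96)) = Mul(-5, Add(Add(Mul(1, Pow(29, -1)), Mul(-67, Pow(14, -1))), 96)) = Mul(-5, Add(Add(Mul(1, Rational(1, 29)), Mul(-67, Rational(1, 14))), 96)) = Mul(-5, Add(Add(Rational(1, 29), Rational(-67, 14)), 96)) = Mul(-5, Add(Rational(-1929, 406), 96)) = Mul(-5, Rational(37047, 406)) = Rational(-185235, 406)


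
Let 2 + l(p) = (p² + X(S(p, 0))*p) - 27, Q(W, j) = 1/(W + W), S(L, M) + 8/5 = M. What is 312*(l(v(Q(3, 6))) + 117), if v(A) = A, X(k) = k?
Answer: 410722/15 ≈ 27381.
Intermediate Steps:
S(L, M) = -8/5 + M
Q(W, j) = 1/(2*W)
l(p) = -29 + p² - 8*p/5 (l(p) = -2 + ((p² + (-8/5 + 0)*p) - 27) = -2 + ((p² - 8*p/5) - 27) = -2 + (-27 + p² - 8*p/5) = -29 + p² - 8*p/5)
312*(l(v(Q(3, 6))) + 117) = 312*((-29 + ((½)/3)² - 4/(5*3)) + 117) = 312*((-29 + ((½)*(⅓))² - 4/(5*3)) + 117) = 312*((-29 + (⅙)² - 8/5*⅙) + 117) = 312*((-29 + 1/36 - 4/15) + 117) = 312*(-5263/180 + 117) = 312*(15797/180) = 410722/15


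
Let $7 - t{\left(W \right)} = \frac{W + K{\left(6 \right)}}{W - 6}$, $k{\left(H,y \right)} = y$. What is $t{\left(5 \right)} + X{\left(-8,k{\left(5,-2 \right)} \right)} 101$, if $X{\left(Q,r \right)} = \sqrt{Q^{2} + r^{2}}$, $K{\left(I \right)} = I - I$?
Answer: $12 + 202 \sqrt{17} \approx 844.87$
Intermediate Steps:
$K{\left(I \right)} = 0$
$t{\left(W \right)} = 7 - \frac{W}{-6 + W}$ ($t{\left(W \right)} = 7 - \frac{W + 0}{W - 6} = 7 - \frac{W}{-6 + W}$)
$t{\left(5 \right)} + X{\left(-8,k{\left(5,-2 \right)} \right)} 101 = \frac{6 \left(-7 + 5\right)}{-6 + 5} + \sqrt{\left(-8\right)^{2} + \left(-2\right)^{2}} \cdot 101 = 6 \frac{1}{-1} \left(-2\right) + \sqrt{64 + 4} \cdot 101 = 6 \left(-1\right) \left(-2\right) + \sqrt{68} \cdot 101 = 12 + 2 \sqrt{17} \cdot 101 = 12 + 202 \sqrt{17}$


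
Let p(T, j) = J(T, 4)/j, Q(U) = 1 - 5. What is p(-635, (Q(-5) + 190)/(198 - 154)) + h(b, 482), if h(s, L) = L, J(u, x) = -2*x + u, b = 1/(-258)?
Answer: 30680/93 ≈ 329.89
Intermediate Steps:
Q(U) = -4
b = -1/258 ≈ -0.0038760
J(u, x) = u - 2*x
p(T, j) = (-8 + T)/j (p(T, j) = (T - 2*4)/j = (T - 8)/j = (-8 + T)/j)
p(-635, (Q(-5) + 190)/(198 - 154)) + h(b, 482) = (-8 - 635)/(((-4 + 190)/(198 - 154))) + 482 = -643/(186/44) + 482 = -643/(186*(1/44)) + 482 = -643/(93/22) + 482 = (22/93)*(-643) + 482 = -14146/93 + 482 = 30680/93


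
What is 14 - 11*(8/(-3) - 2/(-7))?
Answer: 844/21 ≈ 40.190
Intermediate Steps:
14 - 11*(8/(-3) - 2/(-7)) = 14 - 11*(8*(-⅓) - 2*(-⅐)) = 14 - 11*(-8/3 + 2/7) = 14 - 11*(-50/21) = 14 + 550/21 = 844/21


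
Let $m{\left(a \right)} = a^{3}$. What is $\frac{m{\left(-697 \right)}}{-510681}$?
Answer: $\frac{338608873}{510681} \approx 663.05$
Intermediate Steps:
$\frac{m{\left(-697 \right)}}{-510681} = \frac{\left(-697\right)^{3}}{-510681} = \left(-338608873\right) \left(- \frac{1}{510681}\right) = \frac{338608873}{510681}$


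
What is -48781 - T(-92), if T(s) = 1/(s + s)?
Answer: -8975703/184 ≈ -48781.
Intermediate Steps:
T(s) = 1/(2*s)
-48781 - T(-92) = -48781 - 1/(2*(-92)) = -48781 - (-1)/(2*92) = -48781 - 1*(-1/184) = -48781 + 1/184 = -8975703/184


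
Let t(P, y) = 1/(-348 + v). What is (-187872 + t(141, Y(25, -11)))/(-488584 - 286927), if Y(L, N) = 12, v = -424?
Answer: 145037185/598694492 ≈ 0.24226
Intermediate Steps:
t(P, y) = -1/772 (t(P, y) = 1/(-348 - 424) = 1/(-772) = -1/772)
(-187872 + t(141, Y(25, -11)))/(-488584 - 286927) = (-187872 - 1/772)/(-488584 - 286927) = -145037185/772/(-775511) = -145037185/772*(-1/775511) = 145037185/598694492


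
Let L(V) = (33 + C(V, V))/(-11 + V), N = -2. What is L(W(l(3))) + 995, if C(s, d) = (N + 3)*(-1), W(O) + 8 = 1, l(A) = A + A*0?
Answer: 8939/9 ≈ 993.22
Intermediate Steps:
l(A) = A (l(A) = A + 0 = A)
W(O) = -7 (W(O) = -8 + 1 = -7)
C(s, d) = -1 (C(s, d) = (-2 + 3)*(-1) = 1*(-1) = -1)
L(V) = 32/(-11 + V) (L(V) = (33 - 1)/(-11 + V) = 32/(-11 + V))
L(W(l(3))) + 995 = 32/(-11 - 7) + 995 = 32/(-18) + 995 = 32*(-1/18) + 995 = -16/9 + 995 = 8939/9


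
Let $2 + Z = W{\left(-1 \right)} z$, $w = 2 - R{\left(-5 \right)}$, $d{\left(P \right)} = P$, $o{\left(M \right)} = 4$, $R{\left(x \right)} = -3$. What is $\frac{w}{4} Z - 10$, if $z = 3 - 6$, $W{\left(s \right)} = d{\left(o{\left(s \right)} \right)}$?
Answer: $- \frac{55}{2} \approx -27.5$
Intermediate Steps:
$W{\left(s \right)} = 4$
$w = 5$ ($w = 2 - -3 = 2 + 3 = 5$)
$z = -3$ ($z = 3 - 6 = -3$)
$Z = -14$ ($Z = -2 + 4 \left(-3\right) = -2 - 12 = -14$)
$\frac{w}{4} Z - 10 = \frac{5}{4} \left(-14\right) - 10 = - \frac{35}{2} - 10 = - \frac{55}{2}$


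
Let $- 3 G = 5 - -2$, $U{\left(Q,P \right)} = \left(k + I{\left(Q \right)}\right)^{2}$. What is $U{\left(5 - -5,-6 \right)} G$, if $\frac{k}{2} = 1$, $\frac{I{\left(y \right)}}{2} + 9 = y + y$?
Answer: $-1344$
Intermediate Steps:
$I{\left(y \right)} = -18 + 4 y$ ($I{\left(y \right)} = -18 + 2 \left(y + y\right) = -18 + 2 \cdot 2 y = -18 + 4 y$)
$k = 2$ ($k = 2 \cdot 1 = 2$)
$U{\left(Q,P \right)} = \left(-16 + 4 Q\right)^{2}$ ($U{\left(Q,P \right)} = \left(2 + \left(-18 + 4 Q\right)\right)^{2} = \left(-16 + 4 Q\right)^{2}$)
$G = - \frac{7}{3}$ ($G = - \frac{5 - -2}{3} = - \frac{5 + 2}{3} = \left(- \frac{1}{3}\right) 7 = - \frac{7}{3} \approx -2.3333$)
$U{\left(5 - -5,-6 \right)} G = 16 \left(-4 + \left(5 - -5\right)\right)^{2} \left(- \frac{7}{3}\right) = 16 \left(-4 + \left(5 + 5\right)\right)^{2} \left(- \frac{7}{3}\right) = 16 \left(-4 + 10\right)^{2} \left(- \frac{7}{3}\right) = 16 \cdot 6^{2} \left(- \frac{7}{3}\right) = 16 \cdot 36 \left(- \frac{7}{3}\right) = 576 \left(- \frac{7}{3}\right) = -1344$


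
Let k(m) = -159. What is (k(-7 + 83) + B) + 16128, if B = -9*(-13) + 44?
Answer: 16130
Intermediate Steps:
B = 161 (B = 117 + 44 = 161)
(k(-7 + 83) + B) + 16128 = (-159 + 161) + 16128 = 2 + 16128 = 16130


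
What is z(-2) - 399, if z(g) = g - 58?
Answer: -459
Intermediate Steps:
z(g) = -58 + g
z(-2) - 399 = (-58 - 2) - 399 = -60 - 399 = -459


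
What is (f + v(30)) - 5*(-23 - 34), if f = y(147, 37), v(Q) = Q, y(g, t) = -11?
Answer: 304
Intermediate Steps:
f = -11
(f + v(30)) - 5*(-23 - 34) = (-11 + 30) - 5*(-23 - 34) = 19 - 5*(-57) = 19 + 285 = 304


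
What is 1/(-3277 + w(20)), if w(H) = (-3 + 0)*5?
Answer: -1/3292 ≈ -0.00030377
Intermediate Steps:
w(H) = -15 (w(H) = -3*5 = -15)
1/(-3277 + w(20)) = 1/(-3277 - 15) = 1/(-3292) = -1/3292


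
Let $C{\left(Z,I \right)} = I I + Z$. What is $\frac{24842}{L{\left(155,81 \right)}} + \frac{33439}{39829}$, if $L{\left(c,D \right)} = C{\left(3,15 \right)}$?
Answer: $\frac{498528055}{4540506} \approx 109.8$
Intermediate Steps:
$C{\left(Z,I \right)} = Z + I^{2}$ ($C{\left(Z,I \right)} = I^{2} + Z = Z + I^{2}$)
$L{\left(c,D \right)} = 228$ ($L{\left(c,D \right)} = 3 + 15^{2} = 3 + 225 = 228$)
$\frac{24842}{L{\left(155,81 \right)}} + \frac{33439}{39829} = \frac{24842}{228} + \frac{33439}{39829} = 24842 \cdot \frac{1}{228} + 33439 \cdot \frac{1}{39829} = \frac{12421}{114} + \frac{33439}{39829} = \frac{498528055}{4540506}$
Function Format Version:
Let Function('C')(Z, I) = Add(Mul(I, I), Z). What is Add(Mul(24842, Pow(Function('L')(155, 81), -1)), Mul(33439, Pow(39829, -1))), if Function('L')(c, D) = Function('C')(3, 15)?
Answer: Rational(498528055, 4540506) ≈ 109.80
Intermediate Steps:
Function('C')(Z, I) = Add(Z, Pow(I, 2)) (Function('C')(Z, I) = Add(Pow(I, 2), Z) = Add(Z, Pow(I, 2)))
Function('L')(c, D) = 228 (Function('L')(c, D) = Add(3, Pow(15, 2)) = Add(3, 225) = 228)
Add(Mul(24842, Pow(Function('L')(155, 81), -1)), Mul(33439, Pow(39829, -1))) = Add(Mul(24842, Pow(228, -1)), Mul(33439, Pow(39829, -1))) = Add(Mul(24842, Rational(1, 228)), Mul(33439, Rational(1, 39829))) = Add(Rational(12421, 114), Rational(33439, 39829)) = Rational(498528055, 4540506)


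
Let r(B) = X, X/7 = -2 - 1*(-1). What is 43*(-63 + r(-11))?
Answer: -3010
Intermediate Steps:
X = -7 (X = 7*(-2 - 1*(-1)) = 7*(-2 + 1) = 7*(-1) = -7)
r(B) = -7
43*(-63 + r(-11)) = 43*(-63 - 7) = 43*(-70) = -3010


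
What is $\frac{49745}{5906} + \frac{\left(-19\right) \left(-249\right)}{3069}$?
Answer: $\frac{60202897}{6041838} \approx 9.9643$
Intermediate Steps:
$\frac{49745}{5906} + \frac{\left(-19\right) \left(-249\right)}{3069} = 49745 \cdot \frac{1}{5906} + 4731 \cdot \frac{1}{3069} = \frac{49745}{5906} + \frac{1577}{1023} = \frac{60202897}{6041838}$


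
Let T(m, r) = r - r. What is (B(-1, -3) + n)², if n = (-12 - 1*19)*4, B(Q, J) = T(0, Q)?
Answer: 15376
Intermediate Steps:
T(m, r) = 0
B(Q, J) = 0
n = -124 (n = (-12 - 19)*4 = -31*4 = -124)
(B(-1, -3) + n)² = (0 - 124)² = (-124)² = 15376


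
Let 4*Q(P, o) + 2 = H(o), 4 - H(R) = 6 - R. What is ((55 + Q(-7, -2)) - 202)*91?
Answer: -27027/2 ≈ -13514.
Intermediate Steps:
H(R) = -2 + R (H(R) = 4 - (6 - R) = 4 + (-6 + R) = -2 + R)
Q(P, o) = -1 + o/4 (Q(P, o) = -½ + (-2 + o)/4 = -½ + (-½ + o/4) = -1 + o/4)
((55 + Q(-7, -2)) - 202)*91 = ((55 + (-1 + (¼)*(-2))) - 202)*91 = ((55 + (-1 - ½)) - 202)*91 = ((55 - 3/2) - 202)*91 = (107/2 - 202)*91 = -297/2*91 = -27027/2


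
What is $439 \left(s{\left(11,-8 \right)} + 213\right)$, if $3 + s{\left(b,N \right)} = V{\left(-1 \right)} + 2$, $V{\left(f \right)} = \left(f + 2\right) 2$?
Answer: $93946$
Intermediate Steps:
$V{\left(f \right)} = 4 + 2 f$ ($V{\left(f \right)} = \left(2 + f\right) 2 = 4 + 2 f$)
$s{\left(b,N \right)} = 1$ ($s{\left(b,N \right)} = -3 + \left(\left(4 + 2 \left(-1\right)\right) + 2\right) = -3 + \left(\left(4 - 2\right) + 2\right) = -3 + \left(2 + 2\right) = -3 + 4 = 1$)
$439 \left(s{\left(11,-8 \right)} + 213\right) = 439 \left(1 + 213\right) = 439 \cdot 214 = 93946$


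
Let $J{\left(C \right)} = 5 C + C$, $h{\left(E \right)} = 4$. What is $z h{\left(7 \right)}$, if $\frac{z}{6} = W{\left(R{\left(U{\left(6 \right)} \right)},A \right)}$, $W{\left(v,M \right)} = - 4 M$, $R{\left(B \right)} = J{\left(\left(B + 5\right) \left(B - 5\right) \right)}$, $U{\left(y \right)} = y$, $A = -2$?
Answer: $192$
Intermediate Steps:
$J{\left(C \right)} = 6 C$
$R{\left(B \right)} = 6 \left(-5 + B\right) \left(5 + B\right)$ ($R{\left(B \right)} = 6 \left(B + 5\right) \left(B - 5\right) = 6 \left(5 + B\right) \left(-5 + B\right) = 6 \left(-5 + B\right) \left(5 + B\right)$)
$z = 48$ ($z = 6 \left(\left(-4\right) \left(-2\right)\right) = 6 \cdot 8 = 48$)
$z h{\left(7 \right)} = 48 \cdot 4 = 192$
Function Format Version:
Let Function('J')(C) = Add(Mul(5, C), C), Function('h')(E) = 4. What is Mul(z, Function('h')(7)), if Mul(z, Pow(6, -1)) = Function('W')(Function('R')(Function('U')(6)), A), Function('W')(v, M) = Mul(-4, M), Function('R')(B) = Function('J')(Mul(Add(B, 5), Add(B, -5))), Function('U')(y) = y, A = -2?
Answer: 192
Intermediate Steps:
Function('J')(C) = Mul(6, C)
Function('R')(B) = Mul(6, Add(-5, B), Add(5, B)) (Function('R')(B) = Mul(6, Mul(Add(B, 5), Add(B, -5))) = Mul(6, Mul(Add(5, B), Add(-5, B))) = Mul(6, Mul(Add(-5, B), Add(5, B))) = Mul(6, Add(-5, B), Add(5, B)))
z = 48 (z = Mul(6, Mul(-4, -2)) = Mul(6, 8) = 48)
Mul(z, Function('h')(7)) = Mul(48, 4) = 192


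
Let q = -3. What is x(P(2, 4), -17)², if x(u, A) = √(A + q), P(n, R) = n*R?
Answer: -20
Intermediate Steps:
P(n, R) = R*n
x(u, A) = √(-3 + A) (x(u, A) = √(A - 3) = √(-3 + A))
x(P(2, 4), -17)² = (√(-3 - 17))² = (√(-20))² = (2*I*√5)² = -20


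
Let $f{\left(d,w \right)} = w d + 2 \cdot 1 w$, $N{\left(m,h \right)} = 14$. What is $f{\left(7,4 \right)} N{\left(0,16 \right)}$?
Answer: $504$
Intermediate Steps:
$f{\left(d,w \right)} = 2 w + d w$ ($f{\left(d,w \right)} = d w + 2 w = 2 w + d w$)
$f{\left(7,4 \right)} N{\left(0,16 \right)} = 4 \left(2 + 7\right) 14 = 4 \cdot 9 \cdot 14 = 36 \cdot 14 = 504$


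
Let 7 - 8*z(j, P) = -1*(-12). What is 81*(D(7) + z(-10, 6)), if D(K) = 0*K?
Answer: -405/8 ≈ -50.625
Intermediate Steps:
z(j, P) = -5/8 (z(j, P) = 7/8 - (-1)*(-12)/8 = 7/8 - 1/8*12 = 7/8 - 3/2 = -5/8)
D(K) = 0
81*(D(7) + z(-10, 6)) = 81*(0 - 5/8) = 81*(-5/8) = -405/8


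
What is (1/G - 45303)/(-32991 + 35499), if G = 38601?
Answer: -874370551/48405654 ≈ -18.063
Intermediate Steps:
(1/G - 45303)/(-32991 + 35499) = (1/38601 - 45303)/(-32991 + 35499) = (1/38601 - 45303)/2508 = -1748741102/38601*1/2508 = -874370551/48405654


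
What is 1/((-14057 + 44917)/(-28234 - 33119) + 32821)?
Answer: 61353/2013635953 ≈ 3.0469e-5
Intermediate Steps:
1/((-14057 + 44917)/(-28234 - 33119) + 32821) = 1/(30860/(-61353) + 32821) = 1/(30860*(-1/61353) + 32821) = 1/(-30860/61353 + 32821) = 1/(2013635953/61353) = 61353/2013635953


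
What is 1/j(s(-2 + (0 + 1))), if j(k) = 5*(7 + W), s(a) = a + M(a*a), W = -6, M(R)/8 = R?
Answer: ⅕ ≈ 0.20000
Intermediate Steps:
M(R) = 8*R
s(a) = a + 8*a² (s(a) = a + 8*(a*a) = a + 8*a²)
j(k) = 5 (j(k) = 5*(7 - 6) = 5*1 = 5)
1/j(s(-2 + (0 + 1))) = 1/5 = ⅕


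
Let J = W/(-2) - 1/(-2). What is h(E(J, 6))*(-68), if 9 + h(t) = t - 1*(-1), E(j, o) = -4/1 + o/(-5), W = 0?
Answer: 4488/5 ≈ 897.60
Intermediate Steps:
J = ½ (J = 0/(-2) - 1/(-2) = 0*(-½) - 1*(-½) = 0 + ½ = ½ ≈ 0.50000)
E(j, o) = -4 - o/5 (E(j, o) = -4*1 + o*(-⅕) = -4 - o/5)
h(t) = -8 + t (h(t) = -9 + (t - 1*(-1)) = -9 + (t + 1) = -9 + (1 + t) = -8 + t)
h(E(J, 6))*(-68) = (-8 + (-4 - ⅕*6))*(-68) = (-8 + (-4 - 6/5))*(-68) = (-8 - 26/5)*(-68) = -66/5*(-68) = 4488/5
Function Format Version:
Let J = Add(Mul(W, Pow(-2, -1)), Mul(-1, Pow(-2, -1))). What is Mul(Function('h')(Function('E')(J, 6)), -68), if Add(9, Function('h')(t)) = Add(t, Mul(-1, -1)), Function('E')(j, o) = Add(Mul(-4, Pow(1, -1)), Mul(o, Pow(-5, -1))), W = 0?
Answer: Rational(4488, 5) ≈ 897.60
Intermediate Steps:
J = Rational(1, 2) (J = Add(Mul(0, Pow(-2, -1)), Mul(-1, Pow(-2, -1))) = Add(Mul(0, Rational(-1, 2)), Mul(-1, Rational(-1, 2))) = Add(0, Rational(1, 2)) = Rational(1, 2) ≈ 0.50000)
Function('E')(j, o) = Add(-4, Mul(Rational(-1, 5), o)) (Function('E')(j, o) = Add(Mul(-4, 1), Mul(o, Rational(-1, 5))) = Add(-4, Mul(Rational(-1, 5), o)))
Function('h')(t) = Add(-8, t) (Function('h')(t) = Add(-9, Add(t, Mul(-1, -1))) = Add(-9, Add(t, 1)) = Add(-9, Add(1, t)) = Add(-8, t))
Mul(Function('h')(Function('E')(J, 6)), -68) = Mul(Add(-8, Add(-4, Mul(Rational(-1, 5), 6))), -68) = Mul(Add(-8, Add(-4, Rational(-6, 5))), -68) = Mul(Add(-8, Rational(-26, 5)), -68) = Mul(Rational(-66, 5), -68) = Rational(4488, 5)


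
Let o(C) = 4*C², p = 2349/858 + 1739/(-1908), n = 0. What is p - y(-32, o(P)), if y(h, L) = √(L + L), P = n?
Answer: 498305/272844 ≈ 1.8263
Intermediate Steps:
p = 498305/272844 (p = 2349*(1/858) + 1739*(-1/1908) = 783/286 - 1739/1908 = 498305/272844 ≈ 1.8263)
P = 0
y(h, L) = √2*√L (y(h, L) = √(2*L) = √2*√L)
p - y(-32, o(P)) = 498305/272844 - √2*√(4*0²) = 498305/272844 - √2*√(4*0) = 498305/272844 - √2*√0 = 498305/272844 - √2*0 = 498305/272844 - 1*0 = 498305/272844 + 0 = 498305/272844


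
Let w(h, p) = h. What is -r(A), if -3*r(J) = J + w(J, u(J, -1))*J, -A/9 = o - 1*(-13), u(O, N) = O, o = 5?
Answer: 8694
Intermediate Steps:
A = -162 (A = -9*(5 - 1*(-13)) = -9*(5 + 13) = -9*18 = -162)
r(J) = -J/3 - J**2/3 (r(J) = -(J + J*J)/3 = -(J + J**2)/3 = -J/3 - J**2/3)
-r(A) = -(-1)*(-162)*(1 - 162)/3 = -(-1)*(-162)*(-161)/3 = -1*(-8694) = 8694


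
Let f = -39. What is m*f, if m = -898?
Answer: 35022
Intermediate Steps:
m*f = -898*(-39) = 35022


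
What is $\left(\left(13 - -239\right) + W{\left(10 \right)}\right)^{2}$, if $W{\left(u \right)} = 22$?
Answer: $75076$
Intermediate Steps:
$\left(\left(13 - -239\right) + W{\left(10 \right)}\right)^{2} = \left(\left(13 - -239\right) + 22\right)^{2} = \left(\left(13 + 239\right) + 22\right)^{2} = \left(252 + 22\right)^{2} = 274^{2} = 75076$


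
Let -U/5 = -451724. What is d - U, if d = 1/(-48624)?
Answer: -109823138881/48624 ≈ -2.2586e+6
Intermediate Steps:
d = -1/48624 ≈ -2.0566e-5
U = 2258620 (U = -5*(-451724) = 2258620)
d - U = -1/48624 - 1*2258620 = -1/48624 - 2258620 = -109823138881/48624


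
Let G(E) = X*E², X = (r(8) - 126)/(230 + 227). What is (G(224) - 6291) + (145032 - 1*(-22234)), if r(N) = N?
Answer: 67644807/457 ≈ 1.4802e+5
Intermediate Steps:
X = -118/457 (X = (8 - 126)/(230 + 227) = -118/457 ≈ -0.25821)
G(E) = -118*E²/457
(G(224) - 6291) + (145032 - 1*(-22234)) = (-118/457*224² - 6291) + (145032 - 1*(-22234)) = (-118/457*50176 - 6291) + (145032 + 22234) = (-5920768/457 - 6291) + 167266 = -8795755/457 + 167266 = 67644807/457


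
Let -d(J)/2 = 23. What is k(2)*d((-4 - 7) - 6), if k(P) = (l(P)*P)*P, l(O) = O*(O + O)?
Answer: -1472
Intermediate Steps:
l(O) = 2*O**2 (l(O) = O*(2*O) = 2*O**2)
k(P) = 2*P**4 (k(P) = ((2*P**2)*P)*P = (2*P**3)*P = 2*P**4)
d(J) = -46 (d(J) = -2*23 = -46)
k(2)*d((-4 - 7) - 6) = (2*2**4)*(-46) = (2*16)*(-46) = 32*(-46) = -1472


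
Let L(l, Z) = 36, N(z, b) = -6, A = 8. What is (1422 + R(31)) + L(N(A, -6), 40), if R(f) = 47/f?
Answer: 45245/31 ≈ 1459.5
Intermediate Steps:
(1422 + R(31)) + L(N(A, -6), 40) = (1422 + 47/31) + 36 = 44129/31 + 36 = 45245/31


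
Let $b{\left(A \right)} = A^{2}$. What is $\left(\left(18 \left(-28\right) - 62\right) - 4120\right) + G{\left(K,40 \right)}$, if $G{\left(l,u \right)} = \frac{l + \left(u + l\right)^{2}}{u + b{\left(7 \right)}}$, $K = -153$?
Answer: $- \frac{404438}{89} \approx -4544.3$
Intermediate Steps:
$G{\left(l,u \right)} = \frac{l + \left(l + u\right)^{2}}{49 + u}$ ($G{\left(l,u \right)} = \frac{l + \left(u + l\right)^{2}}{u + 7^{2}} = \frac{l + \left(l + u\right)^{2}}{u + 49} = \frac{l + \left(l + u\right)^{2}}{49 + u}$)
$\left(\left(18 \left(-28\right) - 62\right) - 4120\right) + G{\left(K,40 \right)} = \left(\left(18 \left(-28\right) - 62\right) - 4120\right) + \frac{-153 + \left(-153 + 40\right)^{2}}{49 + 40} = \left(\left(-504 - 62\right) - 4120\right) + \frac{-153 + \left(-113\right)^{2}}{89} = \left(-566 - 4120\right) + \frac{-153 + 12769}{89} = -4686 + \frac{1}{89} \cdot 12616 = -4686 + \frac{12616}{89} = - \frac{404438}{89}$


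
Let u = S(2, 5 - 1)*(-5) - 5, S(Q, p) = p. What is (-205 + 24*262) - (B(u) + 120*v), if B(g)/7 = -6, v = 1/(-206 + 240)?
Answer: 104065/17 ≈ 6121.5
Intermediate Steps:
v = 1/34 ≈ 0.029412
u = -25 (u = (5 - 1)*(-5) - 5 = 4*(-5) - 5 = -20 - 5 = -25)
B(g) = -42 (B(g) = 7*(-6) = -42)
(-205 + 24*262) - (B(u) + 120*v) = (-205 + 24*262) - (-42 + 120*(1/34)) = (-205 + 6288) - (-42 + 60/17) = 6083 - 1*(-654/17) = 6083 + 654/17 = 104065/17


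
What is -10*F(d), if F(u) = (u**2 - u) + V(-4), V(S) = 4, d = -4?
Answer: -240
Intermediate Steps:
F(u) = 4 + u**2 - u (F(u) = (u**2 - u) + 4 = 4 + u**2 - u)
-10*F(d) = -10*(4 + (-4)**2 - 1*(-4)) = -10*(4 + 16 + 4) = -10*24 = -240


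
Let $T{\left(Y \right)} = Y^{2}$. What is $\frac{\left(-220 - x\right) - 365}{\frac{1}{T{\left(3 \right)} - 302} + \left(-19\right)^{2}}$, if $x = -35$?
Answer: $- \frac{80575}{52886} \approx -1.5236$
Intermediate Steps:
$\frac{\left(-220 - x\right) - 365}{\frac{1}{T{\left(3 \right)} - 302} + \left(-19\right)^{2}} = \frac{\left(-220 - -35\right) - 365}{\frac{1}{3^{2} - 302} + \left(-19\right)^{2}} = \frac{\left(-220 + 35\right) - 365}{\frac{1}{9 - 302} + 361} = \frac{-185 - 365}{\frac{1}{-293} + 361} = - \frac{550}{- \frac{1}{293} + 361} = - \frac{550}{\frac{105772}{293}} = \left(-550\right) \frac{293}{105772} = - \frac{80575}{52886}$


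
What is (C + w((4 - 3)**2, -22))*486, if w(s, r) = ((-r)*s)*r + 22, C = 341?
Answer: -58806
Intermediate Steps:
w(s, r) = 22 - s*r**2 (w(s, r) = (-r*s)*r + 22 = -s*r**2 + 22 = 22 - s*r**2)
(C + w((4 - 3)**2, -22))*486 = (341 + (22 - 1*(4 - 3)**2*(-22)**2))*486 = (341 + (22 - 1*1**2*484))*486 = (341 + (22 - 1*1*484))*486 = (341 + (22 - 484))*486 = (341 - 462)*486 = -121*486 = -58806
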